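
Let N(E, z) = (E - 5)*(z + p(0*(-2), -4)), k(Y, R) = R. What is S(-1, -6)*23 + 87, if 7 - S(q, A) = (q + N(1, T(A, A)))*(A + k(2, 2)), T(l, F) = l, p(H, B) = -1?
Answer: 2732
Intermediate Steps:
N(E, z) = (-1 + z)*(-5 + E) (N(E, z) = (E - 5)*(z - 1) = (-5 + E)*(-1 + z) = (-1 + z)*(-5 + E))
S(q, A) = 7 - (2 + A)*(4 + q - 4*A) (S(q, A) = 7 - (q + (5 - 1*1 - 5*A + 1*A))*(A + 2) = 7 - (q + (5 - 1 - 5*A + A))*(2 + A) = 7 - (q + (4 - 4*A))*(2 + A) = 7 - (4 + q - 4*A)*(2 + A) = 7 - (2 + A)*(4 + q - 4*A))
S(-1, -6)*23 + 87 = (-1 - 2*(-1) + 4*(-6) + 4*(-6)² - 1*(-6)*(-1))*23 + 87 = (-1 + 2 - 24 + 4*36 - 6)*23 + 87 = (-1 + 2 - 24 + 144 - 6)*23 + 87 = 115*23 + 87 = 2645 + 87 = 2732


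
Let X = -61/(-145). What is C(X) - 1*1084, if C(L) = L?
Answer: -157119/145 ≈ -1083.6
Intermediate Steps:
X = 61/145 (X = -61*(-1/145) = 61/145 ≈ 0.42069)
C(X) - 1*1084 = 61/145 - 1*1084 = 61/145 - 1084 = -157119/145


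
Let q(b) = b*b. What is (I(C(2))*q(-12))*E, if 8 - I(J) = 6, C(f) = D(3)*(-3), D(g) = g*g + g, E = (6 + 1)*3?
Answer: 6048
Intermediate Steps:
E = 21 (E = 7*3 = 21)
D(g) = g + g**2 (D(g) = g**2 + g = g + g**2)
q(b) = b**2
C(f) = -36 (C(f) = (3*(1 + 3))*(-3) = (3*4)*(-3) = 12*(-3) = -36)
I(J) = 2 (I(J) = 8 - 1*6 = 8 - 6 = 2)
(I(C(2))*q(-12))*E = (2*(-12)**2)*21 = (2*144)*21 = 288*21 = 6048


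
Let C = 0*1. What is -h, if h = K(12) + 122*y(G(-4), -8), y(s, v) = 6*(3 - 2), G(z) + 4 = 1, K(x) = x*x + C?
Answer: -876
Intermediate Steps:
C = 0
K(x) = x**2 (K(x) = x*x + 0 = x**2 + 0 = x**2)
G(z) = -3 (G(z) = -4 + 1 = -3)
y(s, v) = 6 (y(s, v) = 6*1 = 6)
h = 876 (h = 12**2 + 122*6 = 144 + 732 = 876)
-h = -1*876 = -876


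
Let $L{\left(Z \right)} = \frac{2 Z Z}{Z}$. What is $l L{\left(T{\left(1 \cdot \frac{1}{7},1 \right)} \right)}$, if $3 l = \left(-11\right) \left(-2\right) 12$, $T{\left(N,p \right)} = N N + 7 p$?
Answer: $\frac{60544}{49} \approx 1235.6$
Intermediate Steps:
$T{\left(N,p \right)} = N^{2} + 7 p$
$L{\left(Z \right)} = 2 Z$ ($L{\left(Z \right)} = \frac{2 Z^{2}}{Z} = 2 Z$)
$l = 88$ ($l = \frac{\left(-11\right) \left(-2\right) 12}{3} = \frac{22 \cdot 12}{3} = \frac{1}{3} \cdot 264 = 88$)
$l L{\left(T{\left(1 \cdot \frac{1}{7},1 \right)} \right)} = 88 \cdot 2 \left(\left(1 \cdot \frac{1}{7}\right)^{2} + 7 \cdot 1\right) = 88 \cdot 2 \left(\left(1 \cdot \frac{1}{7}\right)^{2} + 7\right) = 88 \cdot 2 \left(\left(\frac{1}{7}\right)^{2} + 7\right) = 88 \cdot 2 \left(\frac{1}{49} + 7\right) = 88 \cdot 2 \cdot \frac{344}{49} = 88 \cdot \frac{688}{49} = \frac{60544}{49}$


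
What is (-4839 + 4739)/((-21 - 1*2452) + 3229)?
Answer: -25/189 ≈ -0.13228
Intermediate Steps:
(-4839 + 4739)/((-21 - 1*2452) + 3229) = -100/((-21 - 2452) + 3229) = -100/(-2473 + 3229) = -100/756 = -100*1/756 = -25/189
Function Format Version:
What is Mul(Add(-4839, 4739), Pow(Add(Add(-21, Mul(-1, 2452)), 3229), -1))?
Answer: Rational(-25, 189) ≈ -0.13228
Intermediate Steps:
Mul(Add(-4839, 4739), Pow(Add(Add(-21, Mul(-1, 2452)), 3229), -1)) = Mul(-100, Pow(Add(Add(-21, -2452), 3229), -1)) = Mul(-100, Pow(Add(-2473, 3229), -1)) = Mul(-100, Pow(756, -1)) = Mul(-100, Rational(1, 756)) = Rational(-25, 189)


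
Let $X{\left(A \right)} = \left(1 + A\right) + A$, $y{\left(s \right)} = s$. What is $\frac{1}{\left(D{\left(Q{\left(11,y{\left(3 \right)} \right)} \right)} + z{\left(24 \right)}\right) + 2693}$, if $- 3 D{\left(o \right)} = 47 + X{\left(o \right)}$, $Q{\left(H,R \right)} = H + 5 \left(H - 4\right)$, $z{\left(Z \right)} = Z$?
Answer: $\frac{3}{8011} \approx 0.00037449$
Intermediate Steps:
$X{\left(A \right)} = 1 + 2 A$
$Q{\left(H,R \right)} = -20 + 6 H$ ($Q{\left(H,R \right)} = H + 5 \left(-4 + H\right) = H + \left(-20 + 5 H\right) = -20 + 6 H$)
$D{\left(o \right)} = -16 - \frac{2 o}{3}$ ($D{\left(o \right)} = - \frac{47 + \left(1 + 2 o\right)}{3} = - \frac{48 + 2 o}{3} = -16 - \frac{2 o}{3}$)
$\frac{1}{\left(D{\left(Q{\left(11,y{\left(3 \right)} \right)} \right)} + z{\left(24 \right)}\right) + 2693} = \frac{1}{\left(\left(-16 - \frac{2 \left(-20 + 6 \cdot 11\right)}{3}\right) + 24\right) + 2693} = \frac{1}{\left(\left(-16 - \frac{2 \left(-20 + 66\right)}{3}\right) + 24\right) + 2693} = \frac{1}{\left(\left(-16 - \frac{92}{3}\right) + 24\right) + 2693} = \frac{1}{\left(- \frac{140}{3} + 24\right) + 2693} = \frac{1}{- \frac{68}{3} + 2693} = \frac{1}{\frac{8011}{3}} = \frac{3}{8011}$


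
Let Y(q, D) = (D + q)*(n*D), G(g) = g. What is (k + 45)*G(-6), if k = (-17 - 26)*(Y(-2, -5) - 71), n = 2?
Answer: -528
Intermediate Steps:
Y(q, D) = 2*D*(D + q) (Y(q, D) = (D + q)*(2*D) = 2*D*(D + q))
k = 43 (k = (-17 - 26)*(2*(-5)*(-5 - 2) - 71) = -43*(2*(-5)*(-7) - 71) = -43*(70 - 71) = -43*(-1) = 43)
(k + 45)*G(-6) = (43 + 45)*(-6) = 88*(-6) = -528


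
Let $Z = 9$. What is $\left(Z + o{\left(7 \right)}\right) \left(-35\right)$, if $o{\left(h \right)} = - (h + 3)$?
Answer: $35$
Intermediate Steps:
$o{\left(h \right)} = -3 - h$ ($o{\left(h \right)} = - (3 + h) = -3 - h$)
$\left(Z + o{\left(7 \right)}\right) \left(-35\right) = \left(9 - 10\right) \left(-35\right) = \left(-1\right) \left(-35\right) = 35$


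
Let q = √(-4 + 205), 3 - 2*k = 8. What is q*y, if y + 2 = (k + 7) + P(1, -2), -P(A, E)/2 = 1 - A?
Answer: 5*√201/2 ≈ 35.444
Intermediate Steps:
k = -5/2 (k = 3/2 - ½*8 = 3/2 - 4 = -5/2 ≈ -2.5000)
q = √201 ≈ 14.177
P(A, E) = -2 + 2*A (P(A, E) = -2*(1 - A) = -2 + 2*A)
y = 5/2 (y = -2 + ((-5/2 + 7) + (-2 + 2*1)) = -2 + (9/2 + (-2 + 2)) = -2 + (9/2 + 0) = -2 + 9/2 = 5/2 ≈ 2.5000)
q*y = √201*(5/2) = 5*√201/2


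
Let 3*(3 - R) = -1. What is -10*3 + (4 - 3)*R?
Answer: -80/3 ≈ -26.667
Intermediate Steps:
R = 10/3 (R = 3 - ⅓*(-1) = 3 + ⅓ = 10/3 ≈ 3.3333)
-10*3 + (4 - 3)*R = -10*3 + (4 - 3)*(10/3) = -30 + 1*(10/3) = -30 + 10/3 = -80/3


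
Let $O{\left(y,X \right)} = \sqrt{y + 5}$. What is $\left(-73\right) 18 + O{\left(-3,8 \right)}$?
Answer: $-1314 + \sqrt{2} \approx -1312.6$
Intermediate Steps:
$O{\left(y,X \right)} = \sqrt{5 + y}$
$\left(-73\right) 18 + O{\left(-3,8 \right)} = \left(-73\right) 18 + \sqrt{5 - 3} = -1314 + \sqrt{2}$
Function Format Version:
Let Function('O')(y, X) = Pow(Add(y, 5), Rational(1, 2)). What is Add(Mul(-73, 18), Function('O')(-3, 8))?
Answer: Add(-1314, Pow(2, Rational(1, 2))) ≈ -1312.6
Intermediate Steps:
Function('O')(y, X) = Pow(Add(5, y), Rational(1, 2))
Add(Mul(-73, 18), Function('O')(-3, 8)) = Add(Mul(-73, 18), Pow(Add(5, -3), Rational(1, 2))) = Add(-1314, Pow(2, Rational(1, 2)))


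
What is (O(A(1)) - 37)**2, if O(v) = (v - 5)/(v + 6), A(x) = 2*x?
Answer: 89401/64 ≈ 1396.9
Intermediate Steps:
O(v) = (-5 + v)/(6 + v)
(O(A(1)) - 37)**2 = ((-5 + 2*1)/(6 + 2*1) - 37)**2 = ((-5 + 2)/(6 + 2) - 37)**2 = (-3/8 - 37)**2 = (-299/8)**2 = 89401/64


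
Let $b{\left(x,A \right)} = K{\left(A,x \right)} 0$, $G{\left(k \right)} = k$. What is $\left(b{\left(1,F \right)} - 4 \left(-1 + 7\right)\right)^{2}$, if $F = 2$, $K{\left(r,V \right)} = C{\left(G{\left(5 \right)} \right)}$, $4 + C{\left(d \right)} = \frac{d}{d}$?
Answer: $576$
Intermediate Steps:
$C{\left(d \right)} = -3$ ($C{\left(d \right)} = -4 + \frac{d}{d} = -4 + 1 = -3$)
$K{\left(r,V \right)} = -3$
$b{\left(x,A \right)} = 0$ ($b{\left(x,A \right)} = \left(-3\right) 0 = 0$)
$\left(b{\left(1,F \right)} - 4 \left(-1 + 7\right)\right)^{2} = \left(0 - 4 \left(-1 + 7\right)\right)^{2} = \left(0 - 24\right)^{2} = \left(-24\right)^{2} = 576$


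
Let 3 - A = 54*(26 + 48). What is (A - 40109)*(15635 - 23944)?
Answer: 366443518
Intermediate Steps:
A = -3993 (A = 3 - 54*(26 + 48) = 3 - 54*74 = 3 - 1*3996 = 3 - 3996 = -3993)
(A - 40109)*(15635 - 23944) = (-3993 - 40109)*(15635 - 23944) = -44102*(-8309) = 366443518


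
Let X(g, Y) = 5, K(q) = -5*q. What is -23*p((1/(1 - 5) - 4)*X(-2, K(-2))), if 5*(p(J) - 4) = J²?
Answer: -34707/16 ≈ -2169.2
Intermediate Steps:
p(J) = 4 + J²/5
-23*p((1/(1 - 5) - 4)*X(-2, K(-2))) = -23*(4 + ((1/(1 - 5) - 4)*5)²/5) = -23*(4 + ((1/(-4) - 4)*5)²/5) = -23*(4 + ((-¼ - 4)*5)²/5) = -23*(4 + (-17/4*5)²/5) = -23*(4 + (-85/4)²/5) = -23*(4 + (⅕)*(7225/16)) = -23*(4 + 1445/16) = -23*1509/16 = -34707/16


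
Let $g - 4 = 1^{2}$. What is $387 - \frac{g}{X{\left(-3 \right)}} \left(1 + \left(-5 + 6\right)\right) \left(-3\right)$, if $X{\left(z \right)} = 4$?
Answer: $\frac{789}{2} \approx 394.5$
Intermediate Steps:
$g = 5$ ($g = 4 + 1^{2} = 4 + 1 = 5$)
$387 - \frac{g}{X{\left(-3 \right)}} \left(1 + \left(-5 + 6\right)\right) \left(-3\right) = 387 - \frac{5}{4} \left(1 + \left(-5 + 6\right)\right) \left(-3\right) = 387 - 5 \cdot \frac{1}{4} \left(1 + 1\right) \left(-3\right) = 387 - \frac{5 \cdot 2 \left(-3\right)}{4} = 387 - \frac{5}{4} \left(-6\right) = 387 - - \frac{15}{2} = 387 + \frac{15}{2} = \frac{789}{2}$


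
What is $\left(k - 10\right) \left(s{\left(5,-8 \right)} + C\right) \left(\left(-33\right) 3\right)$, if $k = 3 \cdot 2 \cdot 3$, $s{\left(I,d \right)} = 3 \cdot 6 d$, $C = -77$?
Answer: $175032$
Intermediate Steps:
$s{\left(I,d \right)} = 18 d$
$k = 18$ ($k = 6 \cdot 3 = 18$)
$\left(k - 10\right) \left(s{\left(5,-8 \right)} + C\right) \left(\left(-33\right) 3\right) = \left(18 - 10\right) \left(18 \left(-8\right) - 77\right) \left(\left(-33\right) 3\right) = 8 \left(-144 - 77\right) \left(-99\right) = 8 \left(-221\right) \left(-99\right) = \left(-1768\right) \left(-99\right) = 175032$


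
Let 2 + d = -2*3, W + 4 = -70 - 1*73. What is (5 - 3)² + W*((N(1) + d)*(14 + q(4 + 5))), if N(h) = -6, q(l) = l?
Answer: 47338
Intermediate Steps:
W = -147 (W = -4 + (-70 - 1*73) = -4 + (-70 - 73) = -4 - 143 = -147)
d = -8 (d = -2 - 2*3 = -2 - 6 = -8)
(5 - 3)² + W*((N(1) + d)*(14 + q(4 + 5))) = (5 - 3)² - 147*(-6 - 8)*(14 + (4 + 5)) = 2² - (-2058)*(14 + 9) = 4 - (-2058)*23 = 4 - 147*(-322) = 4 + 47334 = 47338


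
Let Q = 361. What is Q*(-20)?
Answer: -7220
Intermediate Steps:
Q*(-20) = 361*(-20) = -7220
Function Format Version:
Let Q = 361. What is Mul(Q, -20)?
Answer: -7220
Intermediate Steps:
Mul(Q, -20) = Mul(361, -20) = -7220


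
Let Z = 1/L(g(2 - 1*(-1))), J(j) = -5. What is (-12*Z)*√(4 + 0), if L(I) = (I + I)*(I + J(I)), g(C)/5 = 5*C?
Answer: -2/875 ≈ -0.0022857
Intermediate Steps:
g(C) = 25*C (g(C) = 5*(5*C) = 25*C)
L(I) = 2*I*(-5 + I) (L(I) = (I + I)*(I - 5) = (2*I)*(-5 + I) = 2*I*(-5 + I))
Z = 1/10500 (Z = 1/(2*(25*(2 - 1*(-1)))*(-5 + 25*(2 - 1*(-1)))) = 1/(2*(25*(2 + 1))*(-5 + 25*(2 + 1))) = 1/(2*(25*3)*(-5 + 25*3)) = 1/(2*75*(-5 + 75)) = 1/(2*75*70) = 1/10500 ≈ 9.5238e-5)
(-12*Z)*√(4 + 0) = (-12*1/10500)*√(4 + 0) = -√4/875 = -1/875*2 = -2/875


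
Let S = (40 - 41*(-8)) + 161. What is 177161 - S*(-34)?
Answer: 195147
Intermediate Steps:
S = 529 (S = (40 + 328) + 161 = 368 + 161 = 529)
177161 - S*(-34) = 177161 - 529*(-34) = 177161 - 1*(-17986) = 177161 + 17986 = 195147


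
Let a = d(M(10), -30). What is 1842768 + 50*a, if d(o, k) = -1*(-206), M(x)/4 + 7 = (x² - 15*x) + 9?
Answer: 1853068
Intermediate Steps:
M(x) = 8 - 60*x + 4*x² (M(x) = -28 + 4*((x² - 15*x) + 9) = -28 + 4*(9 + x² - 15*x) = -28 + (36 - 60*x + 4*x²) = 8 - 60*x + 4*x²)
d(o, k) = 206
a = 206
1842768 + 50*a = 1842768 + 50*206 = 1842768 + 10300 = 1853068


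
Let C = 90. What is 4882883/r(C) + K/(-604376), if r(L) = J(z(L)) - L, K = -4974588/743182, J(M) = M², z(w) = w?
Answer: 274150303811033417/449722816137540 ≈ 609.60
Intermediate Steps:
K = -2487294/371591 (K = -4974588*1/743182 = -2487294/371591 ≈ -6.6936)
r(L) = L² - L
4882883/r(C) + K/(-604376) = 4882883/((90*(-1 + 90))) - 2487294/371591/(-604376) = 4882883/((90*89)) - 2487294/371591*(-1/604376) = 4882883/8010 + 1243647/112290341108 = 274150303811033417/449722816137540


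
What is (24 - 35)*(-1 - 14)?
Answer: 165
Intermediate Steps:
(24 - 35)*(-1 - 14) = -11*(-15) = 165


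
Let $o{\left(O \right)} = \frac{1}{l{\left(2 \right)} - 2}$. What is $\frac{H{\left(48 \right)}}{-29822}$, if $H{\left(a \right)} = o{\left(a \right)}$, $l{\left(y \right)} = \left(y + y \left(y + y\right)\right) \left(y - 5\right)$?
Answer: $\frac{1}{954304} \approx 1.0479 \cdot 10^{-6}$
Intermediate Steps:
$l{\left(y \right)} = \left(-5 + y\right) \left(y + 2 y^{2}\right)$ ($l{\left(y \right)} = \left(y + y 2 y\right) \left(-5 + y\right) = \left(y + 2 y^{2}\right) \left(-5 + y\right) = \left(-5 + y\right) \left(y + 2 y^{2}\right)$)
$o{\left(O \right)} = - \frac{1}{32}$ ($o{\left(O \right)} = \frac{1}{2 \left(-5 - 18 + 2 \cdot 2^{2}\right) - 2} = \frac{1}{2 \left(-5 - 18 + 2 \cdot 4\right) - 2} = \frac{1}{2 \left(-5 - 18 + 8\right) - 2} = \frac{1}{2 \left(-15\right) - 2} = \frac{1}{-30 - 2} = \frac{1}{-32} = - \frac{1}{32}$)
$H{\left(a \right)} = - \frac{1}{32}$
$\frac{H{\left(48 \right)}}{-29822} = - \frac{1}{32 \left(-29822\right)} = \left(- \frac{1}{32}\right) \left(- \frac{1}{29822}\right) = \frac{1}{954304}$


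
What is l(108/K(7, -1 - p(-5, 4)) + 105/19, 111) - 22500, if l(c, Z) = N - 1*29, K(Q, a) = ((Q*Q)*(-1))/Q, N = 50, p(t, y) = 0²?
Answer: -22479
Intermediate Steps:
p(t, y) = 0
K(Q, a) = -Q (K(Q, a) = (Q²*(-1))/Q = (-Q²)/Q = -Q)
l(c, Z) = 21 (l(c, Z) = 50 - 1*29 = 50 - 29 = 21)
l(108/K(7, -1 - p(-5, 4)) + 105/19, 111) - 22500 = 21 - 22500 = -22479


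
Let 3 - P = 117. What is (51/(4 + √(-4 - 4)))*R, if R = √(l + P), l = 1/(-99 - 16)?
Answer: 51*√1507765/(230*(√2 - 2*I)) ≈ 64.176 + 90.759*I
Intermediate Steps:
P = -114 (P = 3 - 1*117 = 3 - 117 = -114)
l = -1/115 (l = 1/(-115) = -1/115 ≈ -0.0086956)
R = I*√1507765/115 (R = √(-1/115 - 114) = √(-13111/115) = I*√1507765/115 ≈ 10.677*I)
(51/(4 + √(-4 - 4)))*R = (51/(4 + √(-4 - 4)))*(I*√1507765/115) = (51/(4 + √(-8)))*(I*√1507765/115) = (51/(4 + 2*I*√2))*(I*√1507765/115) = 51*I*√1507765/(115*(4 + 2*I*√2))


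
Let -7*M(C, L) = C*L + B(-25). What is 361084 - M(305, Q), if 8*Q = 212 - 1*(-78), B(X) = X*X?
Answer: 1451011/4 ≈ 3.6275e+5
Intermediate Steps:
B(X) = X**2
Q = 145/4 (Q = (212 - 1*(-78))/8 = (212 + 78)/8 = (1/8)*290 = 145/4 ≈ 36.250)
M(C, L) = -625/7 - C*L/7 (M(C, L) = -(C*L + (-25)**2)/7 = -(C*L + 625)/7 = -(625 + C*L)/7 = -625/7 - C*L/7)
361084 - M(305, Q) = 361084 - (-625/7 - 1/7*305*145/4) = 361084 - (-625/7 - 44225/28) = 361084 - 1*(-6675/4) = 361084 + 6675/4 = 1451011/4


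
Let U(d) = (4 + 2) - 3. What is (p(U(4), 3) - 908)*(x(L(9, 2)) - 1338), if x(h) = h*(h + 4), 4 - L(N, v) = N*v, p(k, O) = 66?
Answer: 1008716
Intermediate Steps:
U(d) = 3 (U(d) = 6 - 3 = 3)
L(N, v) = 4 - N*v
x(h) = h*(4 + h)
(p(U(4), 3) - 908)*(x(L(9, 2)) - 1338) = (66 - 908)*((4 - 1*9*2)*(4 + (4 - 1*9*2)) - 1338) = -842*((4 - 18)*(4 + (4 - 18)) - 1338) = -842*(-14*(4 - 14) - 1338) = -842*(-14*(-10) - 1338) = -842*(140 - 1338) = -842*(-1198) = 1008716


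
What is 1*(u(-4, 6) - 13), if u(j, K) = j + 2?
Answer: -15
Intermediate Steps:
u(j, K) = 2 + j
1*(u(-4, 6) - 13) = 1*((2 - 4) - 13) = 1*(-2 - 13) = 1*(-15) = -15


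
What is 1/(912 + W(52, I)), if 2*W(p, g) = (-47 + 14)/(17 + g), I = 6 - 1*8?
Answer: 10/9109 ≈ 0.0010978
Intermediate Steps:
I = -2 (I = 6 - 8 = -2)
W(p, g) = -33/(2*(17 + g)) (W(p, g) = ((-47 + 14)/(17 + g))/2 = (-33/(17 + g))/2 = -33/(2*(17 + g)))
1/(912 + W(52, I)) = 1/(912 - 33/(34 + 2*(-2))) = 1/(912 - 33/(34 - 4)) = 1/(912 - 33/30) = 1/(912 - 33*1/30) = 1/(912 - 11/10) = 1/(9109/10) = 10/9109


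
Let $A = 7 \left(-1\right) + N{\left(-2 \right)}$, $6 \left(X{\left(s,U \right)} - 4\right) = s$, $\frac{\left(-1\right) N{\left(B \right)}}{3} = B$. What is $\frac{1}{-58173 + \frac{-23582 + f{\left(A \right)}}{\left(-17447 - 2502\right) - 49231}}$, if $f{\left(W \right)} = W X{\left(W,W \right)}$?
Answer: $- \frac{83016}{4829261465} \approx -1.719 \cdot 10^{-5}$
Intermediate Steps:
$N{\left(B \right)} = - 3 B$
$X{\left(s,U \right)} = 4 + \frac{s}{6}$
$A = -1$ ($A = 7 \left(-1\right) - -6 = -7 + 6 = -1$)
$f{\left(W \right)} = W \left(4 + \frac{W}{6}\right)$
$\frac{1}{-58173 + \frac{-23582 + f{\left(A \right)}}{\left(-17447 - 2502\right) - 49231}} = \frac{1}{-58173 + \frac{-23582 + \frac{1}{6} \left(-1\right) \left(24 - 1\right)}{\left(-17447 - 2502\right) - 49231}} = \frac{1}{-58173 + \frac{-23582 + \frac{1}{6} \left(-1\right) 23}{\left(-17447 - 2502\right) - 49231}} = \frac{1}{-58173 + \frac{-23582 - \frac{23}{6}}{-19949 - 49231}} = \frac{1}{-58173 - \frac{141515}{6 \left(-69180\right)}} = \frac{1}{-58173 - - \frac{28303}{83016}} = \frac{1}{-58173 + \frac{28303}{83016}} = \frac{1}{- \frac{4829261465}{83016}} = - \frac{83016}{4829261465}$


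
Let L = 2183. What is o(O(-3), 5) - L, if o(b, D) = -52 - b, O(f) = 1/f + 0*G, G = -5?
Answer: -6704/3 ≈ -2234.7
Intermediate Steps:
O(f) = 1/f (O(f) = 1/f + 0*(-5) = 1/f + 0 = 1/f)
o(O(-3), 5) - L = (-52 - 1/(-3)) - 1*2183 = (-52 - 1*(-1/3)) - 2183 = (-52 + 1/3) - 2183 = -155/3 - 2183 = -6704/3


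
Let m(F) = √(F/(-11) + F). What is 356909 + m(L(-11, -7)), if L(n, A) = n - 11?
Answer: 356909 + 2*I*√5 ≈ 3.5691e+5 + 4.4721*I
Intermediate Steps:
L(n, A) = -11 + n
m(F) = √110*√F/11 (m(F) = √(F*(-1/11) + F) = √(-F/11 + F) = √(10*F/11) = √110*√F/11)
356909 + m(L(-11, -7)) = 356909 + √110*√(-11 - 11)/11 = 356909 + √110*√(-22)/11 = 356909 + √110*(I*√22)/11 = 356909 + 2*I*√5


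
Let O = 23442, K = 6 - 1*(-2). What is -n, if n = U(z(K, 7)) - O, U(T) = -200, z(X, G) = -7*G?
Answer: 23642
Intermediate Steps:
K = 8 (K = 6 + 2 = 8)
n = -23642 (n = -200 - 1*23442 = -200 - 23442 = -23642)
-n = -1*(-23642) = 23642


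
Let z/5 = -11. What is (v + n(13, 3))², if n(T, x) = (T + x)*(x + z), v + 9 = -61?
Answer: 813604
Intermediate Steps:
z = -55 (z = 5*(-11) = -55)
v = -70 (v = -9 - 61 = -70)
n(T, x) = (-55 + x)*(T + x) (n(T, x) = (T + x)*(x - 55) = (T + x)*(-55 + x) = (-55 + x)*(T + x))
(v + n(13, 3))² = (-70 + (3² - 55*13 - 55*3 + 13*3))² = (-70 + (9 - 715 - 165 + 39))² = (-70 - 832)² = (-902)² = 813604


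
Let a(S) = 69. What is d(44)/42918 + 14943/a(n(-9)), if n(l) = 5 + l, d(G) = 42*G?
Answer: 1549399/7153 ≈ 216.61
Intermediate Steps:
d(44)/42918 + 14943/a(n(-9)) = (42*44)/42918 + 14943/69 = 1848*(1/42918) + 14943*(1/69) = 308/7153 + 4981/23 = 1549399/7153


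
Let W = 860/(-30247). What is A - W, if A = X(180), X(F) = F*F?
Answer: 980003660/30247 ≈ 32400.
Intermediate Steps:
X(F) = F**2
W = -860/30247 (W = 860*(-1/30247) = -860/30247 ≈ -0.028433)
A = 32400 (A = 180**2 = 32400)
A - W = 32400 - 1*(-860/30247) = 32400 + 860/30247 = 980003660/30247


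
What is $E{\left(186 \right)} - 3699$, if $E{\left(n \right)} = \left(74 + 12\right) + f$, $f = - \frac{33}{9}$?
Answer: $- \frac{10850}{3} \approx -3616.7$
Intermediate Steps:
$f = - \frac{11}{3}$ ($f = \left(-33\right) \frac{1}{9} = - \frac{11}{3} \approx -3.6667$)
$E{\left(n \right)} = \frac{247}{3}$ ($E{\left(n \right)} = \left(74 + 12\right) - \frac{11}{3} = 86 - \frac{11}{3} = \frac{247}{3}$)
$E{\left(186 \right)} - 3699 = \frac{247}{3} - 3699 = - \frac{10850}{3}$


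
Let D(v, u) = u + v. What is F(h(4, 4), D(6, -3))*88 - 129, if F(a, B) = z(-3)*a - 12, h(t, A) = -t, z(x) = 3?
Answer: -2241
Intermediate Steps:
F(a, B) = -12 + 3*a (F(a, B) = 3*a - 12 = -12 + 3*a)
F(h(4, 4), D(6, -3))*88 - 129 = (-12 + 3*(-1*4))*88 - 129 = (-12 + 3*(-4))*88 - 129 = (-12 - 12)*88 - 129 = -24*88 - 129 = -2112 - 129 = -2241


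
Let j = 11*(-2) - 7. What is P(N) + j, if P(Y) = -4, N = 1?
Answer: -33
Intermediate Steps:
j = -29 (j = -22 - 7 = -29)
P(N) + j = -4 - 29 = -33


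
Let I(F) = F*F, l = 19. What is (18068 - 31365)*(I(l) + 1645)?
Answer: -26673782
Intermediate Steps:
I(F) = F**2
(18068 - 31365)*(I(l) + 1645) = (18068 - 31365)*(19**2 + 1645) = -13297*(361 + 1645) = -13297*2006 = -26673782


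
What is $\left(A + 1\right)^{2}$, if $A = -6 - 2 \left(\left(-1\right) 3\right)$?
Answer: $1$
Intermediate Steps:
$A = 0$ ($A = -6 - -6 = -6 + 6 = 0$)
$\left(A + 1\right)^{2} = \left(0 + 1\right)^{2} = 1^{2} = 1$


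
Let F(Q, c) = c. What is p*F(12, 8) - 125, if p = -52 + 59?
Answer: -69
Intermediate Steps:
p = 7
p*F(12, 8) - 125 = 7*8 - 125 = 56 - 125 = -69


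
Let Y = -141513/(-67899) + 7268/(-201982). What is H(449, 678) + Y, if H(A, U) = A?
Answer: 1030974055186/2285729303 ≈ 451.05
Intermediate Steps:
Y = 4681598139/2285729303 (Y = -141513*(-1/67899) + 7268*(-1/201982) = 47171/22633 - 3634/100991 = 4681598139/2285729303 ≈ 2.0482)
H(449, 678) + Y = 449 + 4681598139/2285729303 = 1030974055186/2285729303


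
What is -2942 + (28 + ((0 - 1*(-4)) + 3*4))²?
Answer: -1006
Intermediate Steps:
-2942 + (28 + ((0 - 1*(-4)) + 3*4))² = -2942 + (28 + ((0 + 4) + 12))² = -2942 + (28 + (4 + 12))² = -2942 + (28 + 16)² = -2942 + 44² = -2942 + 1936 = -1006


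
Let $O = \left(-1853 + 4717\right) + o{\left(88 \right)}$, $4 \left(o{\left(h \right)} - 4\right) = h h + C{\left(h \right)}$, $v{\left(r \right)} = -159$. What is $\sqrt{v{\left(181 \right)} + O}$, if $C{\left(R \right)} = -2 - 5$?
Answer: $\frac{\sqrt{18573}}{2} \approx 68.141$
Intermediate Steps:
$C{\left(R \right)} = -7$
$o{\left(h \right)} = \frac{9}{4} + \frac{h^{2}}{4}$ ($o{\left(h \right)} = 4 + \frac{h h - 7}{4} = 4 + \frac{h^{2} - 7}{4} = 4 + \frac{-7 + h^{2}}{4} = 4 + \left(- \frac{7}{4} + \frac{h^{2}}{4}\right) = \frac{9}{4} + \frac{h^{2}}{4}$)
$O = \frac{19209}{4}$ ($O = \left(-1853 + 4717\right) + \left(\frac{9}{4} + \frac{88^{2}}{4}\right) = 2864 + \left(\frac{9}{4} + \frac{1}{4} \cdot 7744\right) = 2864 + \left(\frac{9}{4} + 1936\right) = 2864 + \frac{7753}{4} = \frac{19209}{4} \approx 4802.3$)
$\sqrt{v{\left(181 \right)} + O} = \sqrt{-159 + \frac{19209}{4}} = \sqrt{\frac{18573}{4}} = \frac{\sqrt{18573}}{2}$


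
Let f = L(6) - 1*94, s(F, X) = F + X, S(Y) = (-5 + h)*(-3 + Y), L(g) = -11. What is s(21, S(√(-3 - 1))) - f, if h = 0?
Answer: 141 - 10*I ≈ 141.0 - 10.0*I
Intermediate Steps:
S(Y) = 15 - 5*Y (S(Y) = (-5 + 0)*(-3 + Y) = -5*(-3 + Y) = 15 - 5*Y)
f = -105 (f = -11 - 1*94 = -11 - 94 = -105)
s(21, S(√(-3 - 1))) - f = (21 + (15 - 5*√(-3 - 1))) - 1*(-105) = (21 + (15 - 10*I)) + 105 = (36 - 10*I) + 105 = 141 - 10*I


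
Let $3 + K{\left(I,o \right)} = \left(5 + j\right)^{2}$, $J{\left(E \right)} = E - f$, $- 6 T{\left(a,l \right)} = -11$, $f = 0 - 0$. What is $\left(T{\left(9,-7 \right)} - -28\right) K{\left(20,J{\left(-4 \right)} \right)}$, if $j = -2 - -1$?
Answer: $\frac{2327}{6} \approx 387.83$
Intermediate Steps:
$f = 0$ ($f = 0 + 0 = 0$)
$T{\left(a,l \right)} = \frac{11}{6}$ ($T{\left(a,l \right)} = \left(- \frac{1}{6}\right) \left(-11\right) = \frac{11}{6}$)
$j = -1$ ($j = -2 + 1 = -1$)
$J{\left(E \right)} = E$ ($J{\left(E \right)} = E - 0 = E + 0 = E$)
$K{\left(I,o \right)} = 13$ ($K{\left(I,o \right)} = -3 + \left(5 - 1\right)^{2} = -3 + 4^{2} = -3 + 16 = 13$)
$\left(T{\left(9,-7 \right)} - -28\right) K{\left(20,J{\left(-4 \right)} \right)} = \left(\frac{11}{6} - -28\right) 13 = \left(\frac{11}{6} + 28\right) 13 = \frac{179}{6} \cdot 13 = \frac{2327}{6}$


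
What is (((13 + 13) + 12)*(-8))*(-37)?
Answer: 11248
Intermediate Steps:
(((13 + 13) + 12)*(-8))*(-37) = ((26 + 12)*(-8))*(-37) = (38*(-8))*(-37) = -304*(-37) = 11248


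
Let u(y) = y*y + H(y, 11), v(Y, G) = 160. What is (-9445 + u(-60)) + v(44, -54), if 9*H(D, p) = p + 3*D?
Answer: -51334/9 ≈ -5703.8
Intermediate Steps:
H(D, p) = D/3 + p/9 (H(D, p) = (p + 3*D)/9 = D/3 + p/9)
u(y) = 11/9 + y² + y/3 (u(y) = y*y + (y/3 + (⅑)*11) = y² + (y/3 + 11/9) = y² + (11/9 + y/3) = 11/9 + y² + y/3)
(-9445 + u(-60)) + v(44, -54) = (-9445 + (11/9 + (-60)² + (⅓)*(-60))) + 160 = (-9445 + (11/9 + 3600 - 20)) + 160 = (-9445 + 32231/9) + 160 = -52774/9 + 160 = -51334/9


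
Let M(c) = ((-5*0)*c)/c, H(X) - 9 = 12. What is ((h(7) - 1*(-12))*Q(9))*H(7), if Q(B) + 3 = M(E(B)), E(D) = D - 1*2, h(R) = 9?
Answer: -1323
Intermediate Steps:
H(X) = 21 (H(X) = 9 + 12 = 21)
E(D) = -2 + D (E(D) = D - 2 = -2 + D)
M(c) = 0 (M(c) = (0*c)/c = 0/c = 0)
Q(B) = -3 (Q(B) = -3 + 0 = -3)
((h(7) - 1*(-12))*Q(9))*H(7) = ((9 - 1*(-12))*(-3))*21 = ((9 + 12)*(-3))*21 = (21*(-3))*21 = -63*21 = -1323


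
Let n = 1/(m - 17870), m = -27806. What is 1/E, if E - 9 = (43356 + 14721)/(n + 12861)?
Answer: 587439035/7939676367 ≈ 0.073988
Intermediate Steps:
n = -1/45676 (n = 1/(-27806 - 17870) = 1/(-45676) = -1/45676 ≈ -2.1893e-5)
E = 7939676367/587439035 (E = 9 + (43356 + 14721)/(-1/45676 + 12861) = 9 + 58077/(587439035/45676) = 9 + 58077*(45676/587439035) = 9 + 2652725052/587439035 = 7939676367/587439035 ≈ 13.516)
1/E = 1/(7939676367/587439035) = 587439035/7939676367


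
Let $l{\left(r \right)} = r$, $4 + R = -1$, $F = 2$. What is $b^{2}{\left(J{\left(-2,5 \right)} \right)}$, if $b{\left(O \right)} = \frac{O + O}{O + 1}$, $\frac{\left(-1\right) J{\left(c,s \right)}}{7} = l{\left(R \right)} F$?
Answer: $\frac{19600}{5041} \approx 3.8881$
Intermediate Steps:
$R = -5$ ($R = -4 - 1 = -5$)
$J{\left(c,s \right)} = 70$ ($J{\left(c,s \right)} = - 7 \left(\left(-5\right) 2\right) = \left(-7\right) \left(-10\right) = 70$)
$b{\left(O \right)} = \frac{2 O}{1 + O}$
$b^{2}{\left(J{\left(-2,5 \right)} \right)} = \left(2 \cdot 70 \frac{1}{1 + 70}\right)^{2} = \left(2 \cdot 70 \cdot \frac{1}{71}\right)^{2} = \left(\frac{140}{71}\right)^{2} = \frac{19600}{5041}$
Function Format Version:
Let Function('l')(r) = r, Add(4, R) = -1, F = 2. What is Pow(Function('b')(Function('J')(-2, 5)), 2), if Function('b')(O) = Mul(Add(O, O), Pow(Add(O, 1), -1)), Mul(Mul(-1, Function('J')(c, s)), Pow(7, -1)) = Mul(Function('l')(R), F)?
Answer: Rational(19600, 5041) ≈ 3.8881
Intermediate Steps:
R = -5 (R = Add(-4, -1) = -5)
Function('J')(c, s) = 70 (Function('J')(c, s) = Mul(-7, Mul(-5, 2)) = Mul(-7, -10) = 70)
Function('b')(O) = Mul(2, O, Pow(Add(1, O), -1)) (Function('b')(O) = Mul(Mul(2, O), Pow(Add(1, O), -1)) = Mul(2, O, Pow(Add(1, O), -1)))
Pow(Function('b')(Function('J')(-2, 5)), 2) = Pow(Mul(2, 70, Pow(Add(1, 70), -1)), 2) = Pow(Mul(2, 70, Pow(71, -1)), 2) = Pow(Mul(2, 70, Rational(1, 71)), 2) = Pow(Rational(140, 71), 2) = Rational(19600, 5041)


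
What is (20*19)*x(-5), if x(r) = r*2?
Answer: -3800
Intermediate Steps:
x(r) = 2*r
(20*19)*x(-5) = (20*19)*(2*(-5)) = 380*(-10) = -3800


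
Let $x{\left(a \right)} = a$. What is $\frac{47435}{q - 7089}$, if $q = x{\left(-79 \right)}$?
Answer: $- \frac{47435}{7168} \approx -6.6176$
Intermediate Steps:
$q = -79$
$\frac{47435}{q - 7089} = \frac{47435}{-79 - 7089} = \frac{47435}{-7168} = 47435 \left(- \frac{1}{7168}\right) = - \frac{47435}{7168}$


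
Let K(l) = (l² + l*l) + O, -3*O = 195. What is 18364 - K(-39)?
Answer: 15387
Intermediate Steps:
O = -65 (O = -⅓*195 = -65)
K(l) = -65 + 2*l² (K(l) = (l² + l*l) - 65 = (l² + l²) - 65 = 2*l² - 65 = -65 + 2*l²)
18364 - K(-39) = 18364 - (-65 + 2*(-39)²) = 18364 - (-65 + 2*1521) = 18364 - (-65 + 3042) = 18364 - 1*2977 = 18364 - 2977 = 15387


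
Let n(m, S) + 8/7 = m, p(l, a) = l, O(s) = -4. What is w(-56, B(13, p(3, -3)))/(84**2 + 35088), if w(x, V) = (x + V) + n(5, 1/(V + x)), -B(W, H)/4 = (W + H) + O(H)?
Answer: -701/295008 ≈ -0.0023762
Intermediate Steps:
n(m, S) = -8/7 + m
B(W, H) = 16 - 4*H - 4*W (B(W, H) = -4*((W + H) - 4) = -4*((H + W) - 4) = -4*(-4 + H + W) = 16 - 4*H - 4*W)
w(x, V) = 27/7 + V + x (w(x, V) = (x + V) + (-8/7 + 5) = (V + x) + 27/7 = 27/7 + V + x)
w(-56, B(13, p(3, -3)))/(84**2 + 35088) = (27/7 + (16 - 4*3 - 4*13) - 56)/(84**2 + 35088) = (27/7 + (16 - 12 - 52) - 56)/(7056 + 35088) = (27/7 - 48 - 56)/42144 = -701/7*1/42144 = -701/295008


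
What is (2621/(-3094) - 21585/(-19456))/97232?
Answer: 7894907/2926530740224 ≈ 2.6977e-6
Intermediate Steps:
(2621/(-3094) - 21585/(-19456))/97232 = (2621*(-1/3094) - 21585*(-1/19456))*(1/97232) = (-2621/3094 + 21585/19456)*(1/97232) = (7894907/30098432)*(1/97232) = 7894907/2926530740224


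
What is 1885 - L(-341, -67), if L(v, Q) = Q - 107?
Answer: 2059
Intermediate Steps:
L(v, Q) = -107 + Q
1885 - L(-341, -67) = 1885 - (-107 - 67) = 1885 - 1*(-174) = 1885 + 174 = 2059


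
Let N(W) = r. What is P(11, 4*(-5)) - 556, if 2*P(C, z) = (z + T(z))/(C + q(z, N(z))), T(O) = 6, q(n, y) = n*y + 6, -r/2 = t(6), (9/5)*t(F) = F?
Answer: -250777/451 ≈ -556.05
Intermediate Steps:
t(F) = 5*F/9
r = -20/3 (r = -10*6/9 = -2*10/3 = -20/3 ≈ -6.6667)
N(W) = -20/3
q(n, y) = 6 + n*y
P(C, z) = (6 + z)/(2*(6 + C - 20*z/3)) (P(C, z) = ((z + 6)/(C + (6 + z*(-20/3))))/2 = ((6 + z)/(C + (6 - 20*z/3)))/2 = ((6 + z)/(6 + C - 20*z/3))/2 = (6 + z)/(2*(6 + C - 20*z/3)))
P(11, 4*(-5)) - 556 = 3*(6 + 4*(-5))/(2*(18 - 80*(-5) + 3*11)) - 556 = 3*(6 - 20)/(2*(18 - 20*(-20) + 33)) - 556 = (3/2)*(-14)/(18 + 400 + 33) - 556 = (3/2)*(-14)/451 - 556 = (3/2)*(1/451)*(-14) - 556 = -21/451 - 556 = -250777/451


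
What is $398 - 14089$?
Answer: $-13691$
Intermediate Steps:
$398 - 14089 = -13691$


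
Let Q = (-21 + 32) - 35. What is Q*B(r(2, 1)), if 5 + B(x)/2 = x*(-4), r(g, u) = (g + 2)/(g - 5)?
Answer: -16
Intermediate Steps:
r(g, u) = (2 + g)/(-5 + g)
B(x) = -10 - 8*x (B(x) = -10 + 2*(x*(-4)) = -10 + 2*(-4*x) = -10 - 8*x)
Q = -24 (Q = 11 - 35 = -24)
Q*B(r(2, 1)) = -24*(-10 - 8*(2 + 2)/(-5 + 2)) = -24*(-10 - 8*4/(-3)) = -24*(-10 - (-8)*4/3) = -24*(-10 - 8*(-4/3)) = -24*(-10 + 32/3) = -24*⅔ = -16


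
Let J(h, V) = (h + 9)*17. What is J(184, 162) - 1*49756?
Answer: -46475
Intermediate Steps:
J(h, V) = 153 + 17*h (J(h, V) = (9 + h)*17 = 153 + 17*h)
J(184, 162) - 1*49756 = (153 + 17*184) - 1*49756 = (153 + 3128) - 49756 = 3281 - 49756 = -46475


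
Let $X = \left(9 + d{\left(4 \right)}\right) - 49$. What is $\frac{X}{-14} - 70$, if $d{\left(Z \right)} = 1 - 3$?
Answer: $-67$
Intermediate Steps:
$d{\left(Z \right)} = -2$ ($d{\left(Z \right)} = 1 - 3 = -2$)
$X = -42$ ($X = \left(9 - 2\right) - 49 = 7 - 49 = -42$)
$\frac{X}{-14} - 70 = \frac{1}{-14} \left(-42\right) - 70 = \left(- \frac{1}{14}\right) \left(-42\right) - 70 = 3 - 70 = -67$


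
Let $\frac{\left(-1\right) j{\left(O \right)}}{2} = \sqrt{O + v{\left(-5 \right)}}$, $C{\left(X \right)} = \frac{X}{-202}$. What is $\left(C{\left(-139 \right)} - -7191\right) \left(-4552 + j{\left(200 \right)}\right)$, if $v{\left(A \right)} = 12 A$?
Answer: $- \frac{3306392996}{101} - \frac{2905442 \sqrt{35}}{101} \approx -3.2907 \cdot 10^{7}$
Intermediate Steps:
$C{\left(X \right)} = - \frac{X}{202}$ ($C{\left(X \right)} = X \left(- \frac{1}{202}\right) = - \frac{X}{202}$)
$j{\left(O \right)} = - 2 \sqrt{-60 + O}$ ($j{\left(O \right)} = - 2 \sqrt{O + 12 \left(-5\right)} = - 2 \sqrt{O - 60} = - 2 \sqrt{-60 + O}$)
$\left(C{\left(-139 \right)} - -7191\right) \left(-4552 + j{\left(200 \right)}\right) = \left(\left(- \frac{1}{202}\right) \left(-139\right) - -7191\right) \left(-4552 - 2 \sqrt{-60 + 200}\right) = \left(\frac{139}{202} + \left(-2953 + 10144\right)\right) \left(-4552 - 2 \sqrt{140}\right) = \left(\frac{139}{202} + 7191\right) \left(-4552 - 2 \cdot 2 \sqrt{35}\right) = \frac{1452721 \left(-4552 - 4 \sqrt{35}\right)}{202} = - \frac{3306392996}{101} - \frac{2905442 \sqrt{35}}{101}$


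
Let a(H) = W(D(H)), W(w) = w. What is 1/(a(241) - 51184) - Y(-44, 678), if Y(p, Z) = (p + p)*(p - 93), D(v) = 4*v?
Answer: -605452321/50220 ≈ -12056.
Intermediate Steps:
a(H) = 4*H
Y(p, Z) = 2*p*(-93 + p) (Y(p, Z) = (2*p)*(-93 + p) = 2*p*(-93 + p))
1/(a(241) - 51184) - Y(-44, 678) = 1/(4*241 - 51184) - 2*(-44)*(-93 - 44) = 1/(964 - 51184) - 2*(-44)*(-137) = 1/(-50220) - 1*12056 = -1/50220 - 12056 = -605452321/50220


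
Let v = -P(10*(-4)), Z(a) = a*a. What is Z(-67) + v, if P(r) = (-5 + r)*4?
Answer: 4669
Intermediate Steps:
P(r) = -20 + 4*r
Z(a) = a²
v = 180 (v = -(-20 + 4*(10*(-4))) = -(-20 + 4*(-40)) = -(-20 - 160) = -1*(-180) = 180)
Z(-67) + v = (-67)² + 180 = 4489 + 180 = 4669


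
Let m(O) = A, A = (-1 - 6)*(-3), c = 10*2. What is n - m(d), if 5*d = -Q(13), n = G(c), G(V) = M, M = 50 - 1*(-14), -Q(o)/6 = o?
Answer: 43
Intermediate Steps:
c = 20
Q(o) = -6*o
M = 64 (M = 50 + 14 = 64)
G(V) = 64
n = 64
A = 21 (A = -7*(-3) = 21)
d = 78/5 (d = (-(-6)*13)/5 = (-1*(-78))/5 = (1/5)*78 = 78/5 ≈ 15.600)
m(O) = 21
n - m(d) = 64 - 1*21 = 64 - 21 = 43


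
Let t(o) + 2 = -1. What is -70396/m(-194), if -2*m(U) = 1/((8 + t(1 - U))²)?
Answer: 3519800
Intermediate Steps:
t(o) = -3 (t(o) = -2 - 1 = -3)
m(U) = -1/50 (m(U) = -1/(2*(8 - 3)²) = -1/(2*(5²)) = -½/25 = -½*1/25 = -1/50)
-70396/m(-194) = -70396/(-1/50) = -70396*(-50) = 3519800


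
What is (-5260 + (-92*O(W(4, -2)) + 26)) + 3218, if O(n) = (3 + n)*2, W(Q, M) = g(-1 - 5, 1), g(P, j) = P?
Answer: -1464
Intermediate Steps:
W(Q, M) = -6 (W(Q, M) = -1 - 5 = -6)
O(n) = 6 + 2*n
(-5260 + (-92*O(W(4, -2)) + 26)) + 3218 = (-5260 + (-92*(6 + 2*(-6)) + 26)) + 3218 = (-5260 + (-92*(6 - 12) + 26)) + 3218 = (-5260 + (-92*(-6) + 26)) + 3218 = (-5260 + (552 + 26)) + 3218 = (-5260 + 578) + 3218 = -4682 + 3218 = -1464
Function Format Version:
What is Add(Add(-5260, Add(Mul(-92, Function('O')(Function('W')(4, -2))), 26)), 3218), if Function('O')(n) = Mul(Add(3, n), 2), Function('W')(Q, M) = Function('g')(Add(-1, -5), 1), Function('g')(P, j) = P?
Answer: -1464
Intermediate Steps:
Function('W')(Q, M) = -6 (Function('W')(Q, M) = Add(-1, -5) = -6)
Function('O')(n) = Add(6, Mul(2, n))
Add(Add(-5260, Add(Mul(-92, Function('O')(Function('W')(4, -2))), 26)), 3218) = Add(Add(-5260, Add(Mul(-92, Add(6, Mul(2, -6))), 26)), 3218) = Add(Add(-5260, Add(Mul(-92, Add(6, -12)), 26)), 3218) = Add(Add(-5260, Add(Mul(-92, -6), 26)), 3218) = Add(Add(-5260, Add(552, 26)), 3218) = Add(Add(-5260, 578), 3218) = Add(-4682, 3218) = -1464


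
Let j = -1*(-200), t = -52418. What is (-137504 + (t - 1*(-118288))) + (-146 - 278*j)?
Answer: -127380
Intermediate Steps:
j = 200
(-137504 + (t - 1*(-118288))) + (-146 - 278*j) = (-137504 + (-52418 - 1*(-118288))) + (-146 - 278*200) = (-137504 + (-52418 + 118288)) + (-146 - 55600) = (-137504 + 65870) - 55746 = -71634 - 55746 = -127380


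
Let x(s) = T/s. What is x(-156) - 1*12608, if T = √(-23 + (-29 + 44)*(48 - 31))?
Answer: -12608 - √58/78 ≈ -12608.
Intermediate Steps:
T = 2*√58 (T = √(-23 + 15*17) = √(-23 + 255) = √232 = 2*√58 ≈ 15.232)
x(s) = 2*√58/s (x(s) = (2*√58)/s = 2*√58/s)
x(-156) - 1*12608 = 2*√58/(-156) - 1*12608 = 2*√58*(-1/156) - 12608 = -√58/78 - 12608 = -12608 - √58/78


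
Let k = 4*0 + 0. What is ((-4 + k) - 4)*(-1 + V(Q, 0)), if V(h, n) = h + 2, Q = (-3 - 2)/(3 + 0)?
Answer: 16/3 ≈ 5.3333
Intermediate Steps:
Q = -5/3 ≈ -1.6667
V(h, n) = 2 + h
k = 0 (k = 0 + 0 = 0)
((-4 + k) - 4)*(-1 + V(Q, 0)) = ((-4 + 0) - 4)*(-1 + (2 - 5/3)) = (-4 - 4)*(-1 + 1/3) = -8*(-2/3) = 16/3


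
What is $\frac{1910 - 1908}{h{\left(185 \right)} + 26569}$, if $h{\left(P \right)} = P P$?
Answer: $\frac{1}{30397} \approx 3.2898 \cdot 10^{-5}$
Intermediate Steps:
$h{\left(P \right)} = P^{2}$
$\frac{1910 - 1908}{h{\left(185 \right)} + 26569} = \frac{1910 - 1908}{185^{2} + 26569} = \frac{2}{34225 + 26569} = \frac{2}{60794} = 2 \cdot \frac{1}{60794} = \frac{1}{30397}$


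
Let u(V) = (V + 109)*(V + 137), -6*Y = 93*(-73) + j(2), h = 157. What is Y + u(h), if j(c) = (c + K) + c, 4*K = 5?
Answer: 634677/8 ≈ 79335.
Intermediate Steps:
K = 5/4 (K = (¼)*5 = 5/4 ≈ 1.2500)
j(c) = 5/4 + 2*c (j(c) = (c + 5/4) + c = (5/4 + c) + c = 5/4 + 2*c)
Y = 9045/8 (Y = -(93*(-73) + (5/4 + 2*2))/6 = -(-6789 + (5/4 + 4))/6 = -(-6789 + 21/4)/6 = -⅙*(-27135/4) = 9045/8 ≈ 1130.6)
u(V) = (109 + V)*(137 + V)
Y + u(h) = 9045/8 + (14933 + 157² + 246*157) = 9045/8 + (14933 + 24649 + 38622) = 9045/8 + 78204 = 634677/8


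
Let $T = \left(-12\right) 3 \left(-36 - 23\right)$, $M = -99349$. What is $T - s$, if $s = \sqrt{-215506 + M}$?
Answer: $2124 - i \sqrt{314855} \approx 2124.0 - 561.12 i$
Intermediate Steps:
$s = i \sqrt{314855}$ ($s = \sqrt{-215506 - 99349} = \sqrt{-314855} = i \sqrt{314855} \approx 561.12 i$)
$T = 2124$ ($T = \left(-36\right) \left(-59\right) = 2124$)
$T - s = 2124 - i \sqrt{314855}$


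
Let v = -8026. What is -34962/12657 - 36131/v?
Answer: 58901685/33861694 ≈ 1.7395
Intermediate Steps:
-34962/12657 - 36131/v = -34962/12657 - 36131/(-8026) = -34962*1/12657 - 36131*(-1/8026) = -11654/4219 + 36131/8026 = 58901685/33861694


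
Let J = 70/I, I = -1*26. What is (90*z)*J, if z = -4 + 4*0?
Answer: 12600/13 ≈ 969.23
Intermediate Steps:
I = -26
J = -35/13 (J = 70/(-26) = 70*(-1/26) = -35/13 ≈ -2.6923)
z = -4 (z = -4 + 0 = -4)
(90*z)*J = (90*(-4))*(-35/13) = -360*(-35/13) = 12600/13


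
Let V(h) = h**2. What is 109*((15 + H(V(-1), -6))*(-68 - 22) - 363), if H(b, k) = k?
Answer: -127857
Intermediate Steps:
109*((15 + H(V(-1), -6))*(-68 - 22) - 363) = 109*((15 - 6)*(-68 - 22) - 363) = 109*(9*(-90) - 363) = 109*(-810 - 363) = 109*(-1173) = -127857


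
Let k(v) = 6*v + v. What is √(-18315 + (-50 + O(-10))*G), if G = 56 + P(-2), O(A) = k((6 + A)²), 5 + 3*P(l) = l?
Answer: I*√134889/3 ≈ 122.42*I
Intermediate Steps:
P(l) = -5/3 + l/3
k(v) = 7*v
O(A) = 7*(6 + A)²
G = 161/3 (G = 56 + (-5/3 + (⅓)*(-2)) = 56 + (-5/3 - ⅔) = 56 - 7/3 = 161/3 ≈ 53.667)
√(-18315 + (-50 + O(-10))*G) = √(-18315 + (-50 + 7*(6 - 10)²)*(161/3)) = √(-18315 + (-50 + 7*(-4)²)*(161/3)) = √(-18315 + (-50 + 7*16)*(161/3)) = √(-18315 + (-50 + 112)*(161/3)) = √(-18315 + 62*(161/3)) = √(-18315 + 9982/3) = √(-44963/3) = I*√134889/3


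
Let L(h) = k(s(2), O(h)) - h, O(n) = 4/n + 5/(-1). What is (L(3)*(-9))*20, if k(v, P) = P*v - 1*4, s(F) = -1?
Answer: 600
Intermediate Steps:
O(n) = -5 + 4/n (O(n) = 4/n + 5*(-1) = 4/n - 5 = -5 + 4/n)
k(v, P) = -4 + P*v (k(v, P) = P*v - 4 = -4 + P*v)
L(h) = 1 - h - 4/h (L(h) = (-4 + (-5 + 4/h)*(-1)) - h = (-4 + (5 - 4/h)) - h = (1 - 4/h) - h = 1 - h - 4/h)
(L(3)*(-9))*20 = ((1 - 1*3 - 4/3)*(-9))*20 = ((1 - 3 - 4*⅓)*(-9))*20 = ((1 - 3 - 4/3)*(-9))*20 = -10/3*(-9)*20 = 30*20 = 600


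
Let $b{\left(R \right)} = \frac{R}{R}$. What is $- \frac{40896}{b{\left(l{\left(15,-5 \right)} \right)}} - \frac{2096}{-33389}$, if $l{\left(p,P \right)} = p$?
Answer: $- \frac{1365474448}{33389} \approx -40896.0$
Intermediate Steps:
$b{\left(R \right)} = 1$
$- \frac{40896}{b{\left(l{\left(15,-5 \right)} \right)}} - \frac{2096}{-33389} = - \frac{40896}{1} - \frac{2096}{-33389} = \left(-40896\right) 1 - - \frac{2096}{33389} = -40896 + \frac{2096}{33389} = - \frac{1365474448}{33389}$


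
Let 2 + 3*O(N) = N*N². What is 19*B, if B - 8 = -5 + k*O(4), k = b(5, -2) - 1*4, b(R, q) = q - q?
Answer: -4541/3 ≈ -1513.7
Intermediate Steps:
b(R, q) = 0
O(N) = -⅔ + N³/3 (O(N) = -⅔ + (N*N²)/3 = -⅔ + N³/3)
k = -4 (k = 0 - 1*4 = 0 - 4 = -4)
B = -239/3 (B = 8 + (-5 - 4*(-⅔ + (⅓)*4³)) = 8 + (-5 - 4*(-⅔ + (⅓)*64)) = 8 + (-5 - 4*(-⅔ + 64/3)) = 8 + (-5 - 4*62/3) = 8 + (-5 - 248/3) = 8 - 263/3 = -239/3 ≈ -79.667)
19*B = 19*(-239/3) = -4541/3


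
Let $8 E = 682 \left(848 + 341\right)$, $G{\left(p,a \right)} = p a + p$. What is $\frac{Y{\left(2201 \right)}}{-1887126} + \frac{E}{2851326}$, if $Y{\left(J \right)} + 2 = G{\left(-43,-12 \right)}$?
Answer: $\frac{126626908565}{3587207619384} \approx 0.0353$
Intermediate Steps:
$G{\left(p,a \right)} = p + a p$ ($G{\left(p,a \right)} = a p + p = p + a p$)
$Y{\left(J \right)} = 471$ ($Y{\left(J \right)} = -2 - 43 \left(1 - 12\right) = -2 - -473 = -2 + 473 = 471$)
$E = \frac{405449}{4}$ ($E = \frac{682 \left(848 + 341\right)}{8} = \frac{682 \cdot 1189}{8} = \frac{1}{8} \cdot 810898 = \frac{405449}{4} \approx 1.0136 \cdot 10^{5}$)
$\frac{Y{\left(2201 \right)}}{-1887126} + \frac{E}{2851326} = \frac{471}{-1887126} + \frac{405449}{4 \cdot 2851326} = 471 \left(- \frac{1}{1887126}\right) + \frac{405449}{4} \cdot \frac{1}{2851326} = - \frac{157}{629042} + \frac{405449}{11405304} = \frac{126626908565}{3587207619384}$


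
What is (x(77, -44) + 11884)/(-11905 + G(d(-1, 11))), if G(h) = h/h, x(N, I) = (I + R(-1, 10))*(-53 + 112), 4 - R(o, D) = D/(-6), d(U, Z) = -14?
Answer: -28867/35712 ≈ -0.80833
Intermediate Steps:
R(o, D) = 4 + D/6 (R(o, D) = 4 - D/(-6) = 4 - D*(-1)/6 = 4 - (-1)*D/6 = 4 + D/6)
x(N, I) = 1003/3 + 59*I (x(N, I) = (I + (4 + (1/6)*10))*(-53 + 112) = (I + (4 + 5/3))*59 = (I + 17/3)*59 = (17/3 + I)*59 = 1003/3 + 59*I)
G(h) = 1
(x(77, -44) + 11884)/(-11905 + G(d(-1, 11))) = ((1003/3 + 59*(-44)) + 11884)/(-11905 + 1) = ((1003/3 - 2596) + 11884)/(-11904) = (-6785/3 + 11884)*(-1/11904) = (28867/3)*(-1/11904) = -28867/35712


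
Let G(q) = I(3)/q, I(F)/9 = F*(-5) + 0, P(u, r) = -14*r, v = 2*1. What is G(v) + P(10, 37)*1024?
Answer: -1060999/2 ≈ -5.3050e+5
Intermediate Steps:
v = 2
I(F) = -45*F (I(F) = 9*(F*(-5) + 0) = 9*(-5*F + 0) = 9*(-5*F) = -45*F)
G(q) = -135/q (G(q) = (-45*3)/q = -135/q)
G(v) + P(10, 37)*1024 = -135/2 - 14*37*1024 = -135*1/2 - 518*1024 = -135/2 - 530432 = -1060999/2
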